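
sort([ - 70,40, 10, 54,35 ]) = [- 70,  10, 35,40,54]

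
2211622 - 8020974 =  -5809352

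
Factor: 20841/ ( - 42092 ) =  - 2^( - 2 )*3^1*17^( - 1) * 619^ ( - 1 ) *6947^1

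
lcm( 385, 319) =11165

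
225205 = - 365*( - 617 ) 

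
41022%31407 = 9615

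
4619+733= 5352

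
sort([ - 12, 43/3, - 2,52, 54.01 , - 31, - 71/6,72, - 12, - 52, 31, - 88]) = [ - 88, - 52, - 31 , - 12, - 12, - 71/6, - 2, 43/3,  31, 52, 54.01,  72]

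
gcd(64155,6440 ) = 35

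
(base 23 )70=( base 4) 2201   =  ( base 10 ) 161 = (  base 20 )81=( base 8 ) 241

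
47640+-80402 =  - 32762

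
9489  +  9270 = 18759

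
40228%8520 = 6148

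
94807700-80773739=14033961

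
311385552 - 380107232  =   - 68721680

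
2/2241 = 2/2241 = 0.00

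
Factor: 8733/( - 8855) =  - 3^1*5^( - 1)*7^( - 1)*11^ ( - 1 )*23^( - 1) * 41^1*71^1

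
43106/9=43106/9  =  4789.56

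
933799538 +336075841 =1269875379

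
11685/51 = 229 + 2/17 = 229.12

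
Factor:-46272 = -2^6*3^1*241^1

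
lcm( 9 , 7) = 63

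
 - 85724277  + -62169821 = -147894098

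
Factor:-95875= -5^3*13^1*59^1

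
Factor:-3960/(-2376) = 5/3 = 3^( - 1 ) * 5^1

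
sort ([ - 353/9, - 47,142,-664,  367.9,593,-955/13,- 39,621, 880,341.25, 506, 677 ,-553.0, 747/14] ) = [ -664, - 553.0, -955/13,-47,-353/9,-39,  747/14,142,341.25,  367.9, 506,593,621,677, 880]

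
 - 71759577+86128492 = 14368915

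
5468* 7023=38401764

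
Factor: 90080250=2^1*3^1*5^3*13^1*9239^1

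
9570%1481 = 684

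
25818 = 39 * 662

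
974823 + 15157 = 989980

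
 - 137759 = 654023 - 791782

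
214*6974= 1492436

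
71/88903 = 71/88903 = 0.00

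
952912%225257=51884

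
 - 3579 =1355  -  4934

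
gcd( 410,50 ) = 10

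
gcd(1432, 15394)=358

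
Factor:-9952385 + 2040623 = - 7911762 =-2^1*3^1*67^1*19681^1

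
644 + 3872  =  4516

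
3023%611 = 579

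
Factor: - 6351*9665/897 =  - 20460805/299=- 5^1*13^ ( - 1)*23^( - 1)*29^1*73^1*1933^1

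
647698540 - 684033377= -36334837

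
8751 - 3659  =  5092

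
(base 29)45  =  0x79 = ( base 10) 121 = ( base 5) 441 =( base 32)3P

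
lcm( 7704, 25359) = 608616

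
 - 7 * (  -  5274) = 36918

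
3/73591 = 3/73591 =0.00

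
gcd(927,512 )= 1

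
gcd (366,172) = 2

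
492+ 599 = 1091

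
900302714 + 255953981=1156256695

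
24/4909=24/4909 = 0.00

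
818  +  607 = 1425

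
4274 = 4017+257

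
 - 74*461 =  - 34114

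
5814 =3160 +2654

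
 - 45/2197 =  - 45/2197 = - 0.02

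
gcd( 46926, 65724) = 6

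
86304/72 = 1198 + 2/3 = 1198.67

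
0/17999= 0 = 0.00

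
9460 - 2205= 7255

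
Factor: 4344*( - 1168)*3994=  - 20264725248 = - 2^8*3^1*73^1*181^1* 1997^1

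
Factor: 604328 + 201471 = 805799 =805799^1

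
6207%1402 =599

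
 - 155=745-900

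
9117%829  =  827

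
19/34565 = 19/34565 = 0.00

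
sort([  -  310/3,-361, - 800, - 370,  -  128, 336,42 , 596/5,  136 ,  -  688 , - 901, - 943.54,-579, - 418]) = [ - 943.54, - 901, - 800,  -  688 , - 579, - 418, - 370,-361,-128, - 310/3,  42, 596/5,136, 336 ] 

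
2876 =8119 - 5243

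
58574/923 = 63 + 425/923 = 63.46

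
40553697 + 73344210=113897907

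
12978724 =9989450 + 2989274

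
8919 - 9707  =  - 788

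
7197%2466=2265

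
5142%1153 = 530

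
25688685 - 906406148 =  - 880717463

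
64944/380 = 16236/95 = 170.91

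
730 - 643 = 87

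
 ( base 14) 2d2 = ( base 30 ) j6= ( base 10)576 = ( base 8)1100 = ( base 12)400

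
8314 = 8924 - 610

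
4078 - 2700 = 1378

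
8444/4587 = 1  +  3857/4587=1.84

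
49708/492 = 101 + 4/123 = 101.03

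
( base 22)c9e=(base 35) 4W0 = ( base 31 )686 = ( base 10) 6020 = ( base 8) 13604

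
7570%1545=1390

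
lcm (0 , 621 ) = 0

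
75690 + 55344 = 131034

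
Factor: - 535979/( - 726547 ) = 23^( - 1 )*31^( - 1)*71^1*1019^( - 1 )*7549^1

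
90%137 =90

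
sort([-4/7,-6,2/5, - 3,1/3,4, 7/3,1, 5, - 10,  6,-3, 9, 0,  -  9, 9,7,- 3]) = [-10, - 9,-6, - 3, - 3,  -  3,-4/7,0,1/3,2/5,  1, 7/3, 4,5,6, 7, 9, 9]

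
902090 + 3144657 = 4046747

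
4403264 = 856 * 5144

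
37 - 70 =- 33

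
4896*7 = 34272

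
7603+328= 7931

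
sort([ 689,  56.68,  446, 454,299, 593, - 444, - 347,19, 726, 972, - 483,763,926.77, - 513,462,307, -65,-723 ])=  [ - 723, - 513, - 483, - 444, - 347,  -  65,19,56.68,299, 307, 446,  454 , 462, 593,689,726 , 763,926.77,  972] 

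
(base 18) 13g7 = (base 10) 7099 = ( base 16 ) 1BBB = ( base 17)179a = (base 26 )AD1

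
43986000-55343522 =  - 11357522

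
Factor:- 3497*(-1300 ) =4546100 = 2^2*5^2*13^2 * 269^1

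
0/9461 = 0 = 0.00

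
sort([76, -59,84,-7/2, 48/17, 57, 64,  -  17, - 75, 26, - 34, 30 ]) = [ - 75 ,-59, - 34, - 17,-7/2,48/17, 26, 30,  57 , 64, 76,84 ]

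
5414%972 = 554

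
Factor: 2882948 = 2^2*29^2*857^1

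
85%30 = 25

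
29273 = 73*401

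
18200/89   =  18200/89 = 204.49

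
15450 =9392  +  6058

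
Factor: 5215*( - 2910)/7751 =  - 2^1*3^1 * 5^2*  7^1*23^( - 1) * 97^1*149^1*337^( - 1)  =  -15175650/7751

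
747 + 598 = 1345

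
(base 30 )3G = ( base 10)106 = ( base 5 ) 411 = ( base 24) 4A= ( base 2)1101010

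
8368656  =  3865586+4503070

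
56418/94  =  600 + 9/47  =  600.19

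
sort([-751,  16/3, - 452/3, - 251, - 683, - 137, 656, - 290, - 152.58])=[ - 751 ,-683, - 290,  -  251,-152.58 ,  -  452/3, - 137, 16/3,656]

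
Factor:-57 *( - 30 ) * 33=56430 = 2^1*3^3* 5^1*11^1*19^1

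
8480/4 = 2120 = 2120.00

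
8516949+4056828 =12573777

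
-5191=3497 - 8688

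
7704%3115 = 1474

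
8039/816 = 9 + 695/816  =  9.85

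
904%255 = 139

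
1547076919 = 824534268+722542651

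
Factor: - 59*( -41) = 41^1*59^1=2419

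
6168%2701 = 766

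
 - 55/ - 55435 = 11/11087=0.00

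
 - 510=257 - 767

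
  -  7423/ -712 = 10 + 303/712 = 10.43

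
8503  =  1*8503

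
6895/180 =1379/36= 38.31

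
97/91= 1 + 6/91 = 1.07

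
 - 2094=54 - 2148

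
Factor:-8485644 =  - 2^2 *3^1*829^1*853^1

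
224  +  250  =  474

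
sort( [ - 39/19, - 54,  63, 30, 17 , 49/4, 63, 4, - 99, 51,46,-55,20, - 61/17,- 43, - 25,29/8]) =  [ - 99,  -  55, - 54, - 43,-25,-61/17,-39/19, 29/8,4, 49/4 , 17, 20, 30,46,51,63 , 63] 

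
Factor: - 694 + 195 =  - 499 = - 499^1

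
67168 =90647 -23479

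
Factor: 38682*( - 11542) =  - 446467644 = - 2^2 * 3^2*  7^1*29^1 * 199^1 * 307^1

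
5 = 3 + 2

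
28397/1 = 28397=28397.00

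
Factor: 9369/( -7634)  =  -2^ ( - 1)*3^3*11^( - 1 ) = - 27/22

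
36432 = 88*414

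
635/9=635/9 = 70.56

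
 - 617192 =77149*( - 8)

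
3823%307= 139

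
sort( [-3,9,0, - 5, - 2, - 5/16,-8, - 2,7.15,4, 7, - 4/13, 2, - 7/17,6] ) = [ - 8, - 5 ,-3,- 2, - 2, - 7/17, - 5/16, - 4/13 , 0,2 , 4,6, 7,7.15, 9]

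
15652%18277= 15652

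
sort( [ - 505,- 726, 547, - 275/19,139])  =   [-726, - 505,-275/19,139,547]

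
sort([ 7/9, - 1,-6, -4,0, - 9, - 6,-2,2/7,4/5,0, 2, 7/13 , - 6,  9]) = [ - 9, - 6, - 6  , - 6, -4 , -2,-1,0,0, 2/7,7/13,7/9,  4/5, 2, 9]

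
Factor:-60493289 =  - 23^1*2630143^1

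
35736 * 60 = 2144160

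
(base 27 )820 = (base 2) 1011011111110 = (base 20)EE6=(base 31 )63R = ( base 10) 5886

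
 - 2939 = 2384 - 5323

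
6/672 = 1/112 = 0.01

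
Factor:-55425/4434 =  - 25/2 = - 2^(-1 ) * 5^2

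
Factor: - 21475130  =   - 2^1*5^1*19^1*113027^1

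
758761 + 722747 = 1481508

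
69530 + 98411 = 167941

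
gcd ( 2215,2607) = 1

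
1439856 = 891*1616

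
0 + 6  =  6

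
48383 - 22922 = 25461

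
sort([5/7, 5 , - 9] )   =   [ - 9,5/7, 5]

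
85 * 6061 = 515185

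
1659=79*21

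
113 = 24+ 89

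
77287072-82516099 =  - 5229027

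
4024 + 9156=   13180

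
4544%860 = 244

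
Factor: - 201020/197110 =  - 2^1*19^1*23^1*857^( - 1)= - 874/857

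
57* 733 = 41781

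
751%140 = 51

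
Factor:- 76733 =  - 76733^1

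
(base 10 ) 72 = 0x48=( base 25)2M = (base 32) 28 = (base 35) 22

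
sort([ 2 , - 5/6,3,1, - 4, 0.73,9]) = [ - 4, - 5/6,  0.73,1,2,3,  9] 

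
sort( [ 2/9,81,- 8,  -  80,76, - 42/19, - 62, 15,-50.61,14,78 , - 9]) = [-80, - 62, - 50.61, - 9,  -  8, - 42/19,2/9, 14, 15,  76,78,81]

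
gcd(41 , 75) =1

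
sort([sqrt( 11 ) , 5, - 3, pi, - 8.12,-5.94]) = [  -  8.12, - 5.94, - 3, pi , sqrt(11),  5] 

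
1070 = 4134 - 3064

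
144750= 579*250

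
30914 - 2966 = 27948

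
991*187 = 185317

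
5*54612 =273060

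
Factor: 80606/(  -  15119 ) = -2^1*13^ (-1) * 41^1*983^1*1163^( - 1)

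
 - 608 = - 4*152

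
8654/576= 15+7/288= 15.02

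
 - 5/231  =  -5/231 = -0.02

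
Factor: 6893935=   5^1 * 31^1*79^1*563^1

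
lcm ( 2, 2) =2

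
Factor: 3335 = 5^1*23^1* 29^1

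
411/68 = 411/68 = 6.04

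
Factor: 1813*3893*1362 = 2^1 * 3^1*7^2*17^1*37^1*227^1*229^1=9613008258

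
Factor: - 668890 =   -  2^1*5^1*66889^1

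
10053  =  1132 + 8921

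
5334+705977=711311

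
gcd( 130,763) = 1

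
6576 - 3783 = 2793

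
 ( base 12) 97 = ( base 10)115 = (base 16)73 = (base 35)3A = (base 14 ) 83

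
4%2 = 0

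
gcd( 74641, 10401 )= 1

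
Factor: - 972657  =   - 3^2*7^1*15439^1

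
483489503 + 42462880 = 525952383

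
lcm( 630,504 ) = 2520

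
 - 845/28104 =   -  1+27259/28104 =- 0.03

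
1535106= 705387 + 829719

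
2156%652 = 200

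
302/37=302/37 = 8.16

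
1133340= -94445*(-12 )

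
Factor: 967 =967^1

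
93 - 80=13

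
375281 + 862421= 1237702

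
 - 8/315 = -1 + 307/315=- 0.03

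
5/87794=5/87794=0.00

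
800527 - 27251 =773276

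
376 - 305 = 71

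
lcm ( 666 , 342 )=12654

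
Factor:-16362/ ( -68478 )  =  27/113 = 3^3*113^( - 1 ) 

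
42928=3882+39046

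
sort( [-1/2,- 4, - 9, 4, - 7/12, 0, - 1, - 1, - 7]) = [-9, - 7,-4,  -  1, - 1, - 7/12,-1/2, 0, 4 ]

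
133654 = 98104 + 35550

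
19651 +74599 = 94250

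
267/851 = 267/851 = 0.31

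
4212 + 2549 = 6761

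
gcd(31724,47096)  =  28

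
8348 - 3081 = 5267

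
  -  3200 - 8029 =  - 11229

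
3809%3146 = 663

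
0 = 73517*0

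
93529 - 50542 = 42987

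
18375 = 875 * 21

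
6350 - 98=6252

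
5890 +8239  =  14129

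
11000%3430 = 710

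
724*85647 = 62008428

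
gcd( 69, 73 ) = 1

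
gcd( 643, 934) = 1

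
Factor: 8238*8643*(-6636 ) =- 472490061624 = - 2^3*  3^3*7^1*43^1 * 67^1*79^1 * 1373^1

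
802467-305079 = 497388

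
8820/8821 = 8820/8821 = 1.00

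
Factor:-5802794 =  - 2^1*2901397^1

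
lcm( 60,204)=1020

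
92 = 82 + 10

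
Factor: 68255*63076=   4305252380 = 2^2*5^1*11^1*13^1*17^1* 73^1*1213^1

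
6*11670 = 70020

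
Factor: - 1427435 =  - 5^1*67^1*4261^1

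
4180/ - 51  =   - 4180/51 = -81.96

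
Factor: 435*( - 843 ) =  - 3^2*5^1* 29^1*281^1=-366705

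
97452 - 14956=82496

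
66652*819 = 54587988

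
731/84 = 731/84 =8.70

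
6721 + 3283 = 10004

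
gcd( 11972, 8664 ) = 4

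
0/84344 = 0= 0.00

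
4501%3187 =1314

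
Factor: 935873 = 769^1*1217^1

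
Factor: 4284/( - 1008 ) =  - 2^(- 2)*17^1 = - 17/4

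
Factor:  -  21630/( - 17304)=2^( - 2) * 5^1 = 5/4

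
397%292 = 105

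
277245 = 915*303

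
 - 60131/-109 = 60131/109 = 551.66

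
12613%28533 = 12613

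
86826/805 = 86826/805 = 107.86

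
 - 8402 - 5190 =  - 13592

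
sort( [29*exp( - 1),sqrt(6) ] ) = [ sqrt (6),29*exp( - 1) ] 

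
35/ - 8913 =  - 35/8913 = - 0.00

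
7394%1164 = 410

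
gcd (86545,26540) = 5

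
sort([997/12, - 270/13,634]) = [ -270/13 , 997/12,634]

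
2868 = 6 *478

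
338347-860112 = -521765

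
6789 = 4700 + 2089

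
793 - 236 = 557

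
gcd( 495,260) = 5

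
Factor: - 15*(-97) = 1455= 3^1*5^1*97^1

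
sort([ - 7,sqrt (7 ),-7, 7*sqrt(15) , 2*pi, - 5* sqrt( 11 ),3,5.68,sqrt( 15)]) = [ - 5*sqrt(11), - 7, - 7,sqrt( 7),3,sqrt(15 ),5.68, 2*pi,7*sqrt( 15 )]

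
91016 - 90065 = 951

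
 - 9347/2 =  - 4674 + 1/2= - 4673.50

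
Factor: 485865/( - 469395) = -59/57 = - 3^ ( - 1) * 19^(  -  1) *59^1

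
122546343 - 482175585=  - 359629242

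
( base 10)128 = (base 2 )10000000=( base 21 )62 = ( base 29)4C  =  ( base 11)107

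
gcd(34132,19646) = 2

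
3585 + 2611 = 6196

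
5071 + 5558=10629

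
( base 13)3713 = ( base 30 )8jk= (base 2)1111001101110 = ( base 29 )97i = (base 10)7790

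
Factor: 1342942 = 2^1*671471^1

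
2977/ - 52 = - 229/4 = -57.25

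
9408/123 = 3136/41 = 76.49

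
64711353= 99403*651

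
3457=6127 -2670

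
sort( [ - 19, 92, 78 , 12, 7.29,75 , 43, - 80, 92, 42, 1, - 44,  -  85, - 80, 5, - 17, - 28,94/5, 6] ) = [ - 85, - 80, - 80 , - 44, - 28, - 19, - 17, 1, 5, 6, 7.29, 12, 94/5, 42 , 43, 75,78, 92, 92 ] 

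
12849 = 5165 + 7684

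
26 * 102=2652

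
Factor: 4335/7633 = 3^1*5^1*17^1*449^( - 1) = 255/449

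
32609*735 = 23967615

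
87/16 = 87/16 = 5.44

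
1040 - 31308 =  - 30268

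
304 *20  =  6080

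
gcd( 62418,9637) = 1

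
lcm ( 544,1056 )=17952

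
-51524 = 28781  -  80305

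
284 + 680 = 964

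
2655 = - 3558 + 6213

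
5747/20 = 287 + 7/20= 287.35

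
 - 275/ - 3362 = 275/3362 = 0.08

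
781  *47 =36707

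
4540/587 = 7 + 431/587=7.73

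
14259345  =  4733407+9525938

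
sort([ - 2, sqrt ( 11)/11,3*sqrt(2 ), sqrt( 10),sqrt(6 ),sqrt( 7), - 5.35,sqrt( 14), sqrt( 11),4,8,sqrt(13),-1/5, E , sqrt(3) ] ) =[ - 5.35, - 2 , - 1/5,sqrt ( 11)/11, sqrt( 3),sqrt(6),sqrt(7),E,sqrt( 10 ),sqrt (11),sqrt( 13), sqrt(14), 4,3 * sqrt(2),8]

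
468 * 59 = 27612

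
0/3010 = 0 = 0.00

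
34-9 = 25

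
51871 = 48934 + 2937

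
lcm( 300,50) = 300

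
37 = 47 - 10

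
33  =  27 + 6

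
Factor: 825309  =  3^4*23^1*443^1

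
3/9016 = 3/9016 = 0.00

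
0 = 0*2763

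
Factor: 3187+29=3216 = 2^4*3^1*67^1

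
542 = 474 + 68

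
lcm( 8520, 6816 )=34080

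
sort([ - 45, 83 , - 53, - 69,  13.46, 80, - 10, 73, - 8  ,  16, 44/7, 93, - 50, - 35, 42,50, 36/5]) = [ - 69, - 53 , - 50, - 45, - 35,  -  10, - 8,  44/7, 36/5, 13.46 , 16,42,50, 73,80 , 83 , 93]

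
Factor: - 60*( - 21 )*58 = 2^3*3^2 * 5^1*7^1*29^1=73080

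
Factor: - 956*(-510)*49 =2^3*3^1*5^1*7^2*17^1*239^1 =23890440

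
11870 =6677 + 5193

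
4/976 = 1/244 = 0.00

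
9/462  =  3/154  =  0.02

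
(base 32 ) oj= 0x313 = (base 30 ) Q7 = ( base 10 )787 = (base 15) 377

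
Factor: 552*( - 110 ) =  - 60720  =  -2^4 * 3^1 * 5^1*11^1* 23^1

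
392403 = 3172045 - 2779642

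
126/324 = 7/18 = 0.39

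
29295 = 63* 465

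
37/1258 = 1/34 = 0.03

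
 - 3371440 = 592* ( - 5695)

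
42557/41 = 42557/41 = 1037.98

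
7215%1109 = 561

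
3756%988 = 792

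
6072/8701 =552/791 = 0.70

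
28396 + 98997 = 127393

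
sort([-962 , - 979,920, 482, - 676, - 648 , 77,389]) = [ - 979, - 962, - 676,  -  648, 77,389, 482,920 ]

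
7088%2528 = 2032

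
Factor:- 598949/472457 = -13^1*46073^1*472457^( - 1) 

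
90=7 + 83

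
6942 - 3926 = 3016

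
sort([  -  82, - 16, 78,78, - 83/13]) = [ - 82, - 16, - 83/13, 78, 78]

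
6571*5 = 32855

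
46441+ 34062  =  80503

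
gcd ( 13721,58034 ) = 1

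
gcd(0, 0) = 0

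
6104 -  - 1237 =7341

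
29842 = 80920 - 51078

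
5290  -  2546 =2744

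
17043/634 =17043/634 = 26.88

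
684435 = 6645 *103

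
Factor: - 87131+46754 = -3^1*43^1*313^1=- 40377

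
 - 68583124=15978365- 84561489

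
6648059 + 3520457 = 10168516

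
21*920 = 19320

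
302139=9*33571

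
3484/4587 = 3484/4587= 0.76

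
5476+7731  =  13207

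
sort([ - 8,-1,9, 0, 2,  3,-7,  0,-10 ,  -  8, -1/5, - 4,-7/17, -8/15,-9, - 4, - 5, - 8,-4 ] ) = [ - 10,  -  9, - 8, - 8, - 8,-7, - 5, - 4, - 4,-4, - 1,  -  8/15, - 7/17, -1/5,0,  0,2, 3, 9]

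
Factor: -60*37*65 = -2^2*3^1*5^2*13^1*37^1 = - 144300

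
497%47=27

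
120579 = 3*40193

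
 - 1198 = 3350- 4548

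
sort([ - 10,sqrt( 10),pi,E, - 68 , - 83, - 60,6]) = [  -  83, - 68, - 60, - 10,E, pi,sqrt( 10),6 ] 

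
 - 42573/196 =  - 42573/196 = - 217.21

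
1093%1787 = 1093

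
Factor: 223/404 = 2^(  -  2)*101^( - 1)*223^1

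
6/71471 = 6/71471 = 0.00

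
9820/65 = 1964/13 = 151.08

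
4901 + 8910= 13811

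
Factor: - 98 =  - 2^1 * 7^2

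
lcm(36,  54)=108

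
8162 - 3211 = 4951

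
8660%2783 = 311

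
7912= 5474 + 2438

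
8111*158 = 1281538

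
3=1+2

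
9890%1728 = 1250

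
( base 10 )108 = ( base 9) 130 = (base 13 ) 84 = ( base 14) 7a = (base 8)154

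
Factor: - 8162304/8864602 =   -  2^9*3^1*19^( - 1)*2657^1*233279^( - 1 ) = - 4081152/4432301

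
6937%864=25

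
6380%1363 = 928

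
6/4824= 1/804 =0.00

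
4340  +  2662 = 7002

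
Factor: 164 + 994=2^1*3^1*193^1 = 1158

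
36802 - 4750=32052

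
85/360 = 17/72 = 0.24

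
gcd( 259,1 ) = 1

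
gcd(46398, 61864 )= 15466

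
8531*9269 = 79073839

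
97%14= 13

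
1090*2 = 2180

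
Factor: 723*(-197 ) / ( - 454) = 2^( - 1 )*3^1*197^1*227^( - 1)*241^1=   142431/454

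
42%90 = 42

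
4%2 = 0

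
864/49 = 17 + 31/49 = 17.63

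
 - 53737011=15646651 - 69383662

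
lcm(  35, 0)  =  0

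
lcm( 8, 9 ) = 72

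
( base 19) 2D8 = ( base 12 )695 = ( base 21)24B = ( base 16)3d1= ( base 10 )977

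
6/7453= 6/7453= 0.00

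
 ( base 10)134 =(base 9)158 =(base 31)4A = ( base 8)206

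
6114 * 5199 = 31786686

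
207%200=7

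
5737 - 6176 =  - 439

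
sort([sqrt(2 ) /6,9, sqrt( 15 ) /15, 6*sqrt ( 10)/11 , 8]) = [ sqrt( 2 ) /6,sqrt( 15 ) /15,  6*sqrt( 10)/11, 8, 9 ]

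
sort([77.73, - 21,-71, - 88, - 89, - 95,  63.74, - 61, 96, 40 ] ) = [ - 95, -89, -88,-71, - 61 , - 21,40,63.74,  77.73 , 96]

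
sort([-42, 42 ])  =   [ - 42, 42]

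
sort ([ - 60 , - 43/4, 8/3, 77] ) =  [ - 60 , - 43/4,8/3,  77 ] 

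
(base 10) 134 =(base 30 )4E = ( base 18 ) 78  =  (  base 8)206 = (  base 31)4a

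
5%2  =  1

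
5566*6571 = 36574186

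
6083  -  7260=-1177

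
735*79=58065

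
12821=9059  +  3762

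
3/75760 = 3/75760 = 0.00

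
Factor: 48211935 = 3^1 * 5^1*3214129^1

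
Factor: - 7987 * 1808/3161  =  -2^4 * 7^2 * 29^ (-1) *109^( - 1 ) * 113^1 * 163^1 =-  14440496/3161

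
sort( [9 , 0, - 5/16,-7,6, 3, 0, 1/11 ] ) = [ - 7,-5/16,  0,0, 1/11, 3,  6,  9]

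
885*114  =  100890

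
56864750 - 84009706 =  - 27144956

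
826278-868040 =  - 41762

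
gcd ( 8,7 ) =1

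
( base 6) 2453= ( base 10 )609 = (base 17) 21E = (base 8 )1141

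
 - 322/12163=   -  322/12163=- 0.03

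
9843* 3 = 29529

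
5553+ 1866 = 7419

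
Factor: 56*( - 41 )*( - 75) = 2^3*3^1*5^2 *7^1 * 41^1 = 172200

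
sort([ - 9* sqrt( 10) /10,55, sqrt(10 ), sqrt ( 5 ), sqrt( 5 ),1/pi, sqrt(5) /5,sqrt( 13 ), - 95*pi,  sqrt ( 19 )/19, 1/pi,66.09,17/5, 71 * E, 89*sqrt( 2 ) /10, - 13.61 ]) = [ - 95*pi, - 13.61, - 9*sqrt(10)/10,  sqrt (19) /19,1/pi,1/pi,sqrt( 5 )/5,sqrt( 5), sqrt (5),sqrt( 10 ),  17/5,sqrt( 13 ), 89*sqrt(2)/10,  55,66.09,71*E]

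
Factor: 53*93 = 3^1 * 31^1*53^1 = 4929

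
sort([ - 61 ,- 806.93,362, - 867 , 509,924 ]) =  [  -  867, - 806.93, - 61,362,509 , 924]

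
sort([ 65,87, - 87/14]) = [-87/14,  65,87 ] 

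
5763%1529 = 1176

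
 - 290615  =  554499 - 845114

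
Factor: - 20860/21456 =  - 35/36 = - 2^( - 2)*3^(  -  2 )*5^1*7^1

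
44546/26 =22273/13 = 1713.31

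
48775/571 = 85 + 240/571 = 85.42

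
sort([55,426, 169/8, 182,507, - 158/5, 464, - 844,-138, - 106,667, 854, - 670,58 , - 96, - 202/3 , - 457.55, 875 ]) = [ - 844,  -  670, - 457.55, - 138,-106,  -  96, - 202/3, - 158/5, 169/8  ,  55, 58, 182,426 , 464, 507, 667,854 , 875 ]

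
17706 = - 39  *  (-454) 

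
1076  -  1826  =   - 750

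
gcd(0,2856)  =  2856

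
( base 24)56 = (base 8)176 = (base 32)3U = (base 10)126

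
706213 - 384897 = 321316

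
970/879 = 1 + 91/879 = 1.10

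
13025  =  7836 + 5189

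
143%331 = 143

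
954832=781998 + 172834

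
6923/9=6923/9 = 769.22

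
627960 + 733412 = 1361372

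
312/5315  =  312/5315= 0.06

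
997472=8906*112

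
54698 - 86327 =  - 31629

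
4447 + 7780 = 12227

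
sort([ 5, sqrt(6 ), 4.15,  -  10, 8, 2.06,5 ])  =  [ - 10, 2.06, sqrt(6),  4.15, 5, 5, 8]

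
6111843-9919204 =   -  3807361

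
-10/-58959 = 10/58959  =  0.00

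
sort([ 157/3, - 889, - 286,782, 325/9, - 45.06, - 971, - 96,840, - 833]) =[ - 971, - 889, - 833,-286 , -96 , - 45.06 , 325/9, 157/3, 782, 840]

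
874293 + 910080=1784373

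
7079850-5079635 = 2000215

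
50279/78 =644 + 47/78 =644.60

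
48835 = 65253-16418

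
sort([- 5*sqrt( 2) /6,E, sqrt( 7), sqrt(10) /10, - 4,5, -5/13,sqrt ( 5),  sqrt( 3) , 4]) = [-4,  -  5*sqrt( 2)/6,-5/13 , sqrt(10) /10,sqrt( 3), sqrt(5),sqrt(7),E,4, 5]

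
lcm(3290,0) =0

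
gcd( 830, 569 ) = 1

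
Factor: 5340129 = 3^1*1237^1*1439^1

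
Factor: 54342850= 2^1 * 5^2*19^1 * 57203^1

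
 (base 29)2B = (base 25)2j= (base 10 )69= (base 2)1000101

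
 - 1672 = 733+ -2405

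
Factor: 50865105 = 3^1*5^1* 17^1*151^1 * 1321^1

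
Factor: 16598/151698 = 3^ ( - 1)*43^1 * 131^( - 1) =43/393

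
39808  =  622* 64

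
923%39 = 26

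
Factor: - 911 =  - 911^1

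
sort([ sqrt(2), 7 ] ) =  [ sqrt(2), 7]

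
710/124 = 5 + 45/62 =5.73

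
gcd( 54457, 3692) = 923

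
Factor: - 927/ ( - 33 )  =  3^1*11^ ( - 1)*103^1  =  309/11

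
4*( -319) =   -  1276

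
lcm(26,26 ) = 26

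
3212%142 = 88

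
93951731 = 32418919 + 61532812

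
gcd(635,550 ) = 5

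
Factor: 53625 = 3^1*5^3 * 11^1 *13^1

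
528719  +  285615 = 814334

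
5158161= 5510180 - 352019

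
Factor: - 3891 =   -  3^1*1297^1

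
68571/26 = 2637 + 9/26 = 2637.35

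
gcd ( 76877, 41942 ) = 1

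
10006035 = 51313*195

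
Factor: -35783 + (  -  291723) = - 2^1  *  163753^1 = -327506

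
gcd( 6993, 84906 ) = 9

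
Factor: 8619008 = 2^10* 19^1*443^1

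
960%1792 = 960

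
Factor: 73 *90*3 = 2^1*3^3*5^1 *73^1=19710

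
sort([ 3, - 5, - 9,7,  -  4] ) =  [ -9, - 5,-4, 3,  7]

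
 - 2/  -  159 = 2/159 = 0.01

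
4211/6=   4211/6= 701.83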